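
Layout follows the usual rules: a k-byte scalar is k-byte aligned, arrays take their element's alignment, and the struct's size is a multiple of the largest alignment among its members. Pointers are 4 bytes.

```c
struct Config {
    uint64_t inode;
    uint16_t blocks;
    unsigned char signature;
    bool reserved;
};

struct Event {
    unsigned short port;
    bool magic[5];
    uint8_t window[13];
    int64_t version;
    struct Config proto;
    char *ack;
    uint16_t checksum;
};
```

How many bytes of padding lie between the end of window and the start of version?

Config: @0: inode [8B, align 8] → 8; @8: blocks [2B, align 2] → 10; @10: signature [1B, align 1] → 11; @11: reserved [1B, align 1] → 12; +4 tail pad (align 8); size 16, align 8
@0: port [2B, align 2] → 2
@2: magic [5B, align 1] → 7
@7: window [13B, align 1] → 20
+4 pad (align 8)
@24: version [8B, align 8] → 32

4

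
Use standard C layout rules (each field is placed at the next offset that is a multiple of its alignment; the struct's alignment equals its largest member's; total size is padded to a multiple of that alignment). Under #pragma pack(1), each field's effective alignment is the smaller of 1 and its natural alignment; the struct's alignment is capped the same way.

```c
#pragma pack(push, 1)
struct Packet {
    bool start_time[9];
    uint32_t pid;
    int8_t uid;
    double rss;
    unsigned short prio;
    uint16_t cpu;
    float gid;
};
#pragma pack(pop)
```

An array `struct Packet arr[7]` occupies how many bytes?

210

@0: start_time [9B, align 1] → 9
@9: pid [4B, align 1] → 13
@13: uid [1B, align 1] → 14
@14: rss [8B, align 1] → 22
@22: prio [2B, align 1] → 24
@24: cpu [2B, align 1] → 26
@26: gid [4B, align 1] → 30
size 30, align 1
array of 7: 7 × 30 = 210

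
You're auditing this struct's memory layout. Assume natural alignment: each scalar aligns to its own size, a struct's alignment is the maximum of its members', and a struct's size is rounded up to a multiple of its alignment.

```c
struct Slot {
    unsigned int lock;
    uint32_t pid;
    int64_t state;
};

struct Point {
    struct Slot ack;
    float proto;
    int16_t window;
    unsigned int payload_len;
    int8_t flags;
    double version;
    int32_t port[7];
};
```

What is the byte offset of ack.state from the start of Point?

Slot: 0..4  lock  (4B, 4-aligned); 4..8  pid  (4B, 4-aligned); 8..16  state  (8B, 8-aligned); sizeof = 16, alignof = 8
0..16  ack  (16B, 8-aligned)
within Slot: state at 8
0 + 8 = 8

8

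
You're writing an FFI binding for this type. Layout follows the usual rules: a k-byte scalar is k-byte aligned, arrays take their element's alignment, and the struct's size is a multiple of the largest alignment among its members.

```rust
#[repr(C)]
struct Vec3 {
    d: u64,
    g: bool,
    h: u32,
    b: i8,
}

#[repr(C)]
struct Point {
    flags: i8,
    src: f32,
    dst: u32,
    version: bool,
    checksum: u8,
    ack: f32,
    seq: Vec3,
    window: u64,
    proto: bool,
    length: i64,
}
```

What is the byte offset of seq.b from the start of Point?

Vec3: @0: d [8B, align 8] → 8; @8: g [1B, align 1] → 9; +3 pad (align 4); @12: h [4B, align 4] → 16; @16: b [1B, align 1] → 17; +7 tail pad (align 8); size 24, align 8
@0: flags [1B, align 1] → 1
+3 pad (align 4)
@4: src [4B, align 4] → 8
@8: dst [4B, align 4] → 12
@12: version [1B, align 1] → 13
@13: checksum [1B, align 1] → 14
+2 pad (align 4)
@16: ack [4B, align 4] → 20
+4 pad (align 8)
@24: seq [24B, align 8] → 48
within Vec3: b at 16
24 + 16 = 40

40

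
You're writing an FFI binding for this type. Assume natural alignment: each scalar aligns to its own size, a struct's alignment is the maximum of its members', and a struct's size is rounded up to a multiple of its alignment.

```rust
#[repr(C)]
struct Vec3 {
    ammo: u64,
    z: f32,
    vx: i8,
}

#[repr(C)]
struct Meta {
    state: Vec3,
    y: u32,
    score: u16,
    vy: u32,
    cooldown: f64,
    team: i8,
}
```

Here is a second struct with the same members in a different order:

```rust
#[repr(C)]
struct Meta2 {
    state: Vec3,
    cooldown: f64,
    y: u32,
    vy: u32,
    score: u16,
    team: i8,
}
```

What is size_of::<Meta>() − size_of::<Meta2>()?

8

Vec3: @0: ammo [8B, align 8] → 8; @8: z [4B, align 4] → 12; @12: vx [1B, align 1] → 13; +3 tail pad (align 8); size 16, align 8
@0: state [16B, align 8] → 16
@16: y [4B, align 4] → 20
@20: score [2B, align 2] → 22
+2 pad (align 4)
@24: vy [4B, align 4] → 28
+4 pad (align 8)
@32: cooldown [8B, align 8] → 40
@40: team [1B, align 1] → 41
+7 tail pad (align 8)
size 48, align 8
— Meta2 —
@0: state [16B, align 8] → 16
@16: cooldown [8B, align 8] → 24
@24: y [4B, align 4] → 28
@28: vy [4B, align 4] → 32
@32: score [2B, align 2] → 34
@34: team [1B, align 1] → 35
+5 tail pad (align 8)
size 40, align 8
48 − 40 = 8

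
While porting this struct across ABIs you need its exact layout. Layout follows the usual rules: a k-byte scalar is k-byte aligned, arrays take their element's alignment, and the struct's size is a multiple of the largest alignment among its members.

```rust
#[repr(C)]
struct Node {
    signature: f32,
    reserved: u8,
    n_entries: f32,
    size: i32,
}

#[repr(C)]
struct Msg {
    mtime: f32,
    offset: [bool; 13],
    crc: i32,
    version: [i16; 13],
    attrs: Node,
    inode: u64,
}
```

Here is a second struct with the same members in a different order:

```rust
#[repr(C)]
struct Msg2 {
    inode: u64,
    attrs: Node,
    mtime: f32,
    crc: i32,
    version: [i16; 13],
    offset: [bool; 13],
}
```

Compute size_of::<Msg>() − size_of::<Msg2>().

8

Node: 0..4  signature  (4B, 4-aligned); 4..5  reserved  (1B, 1-aligned); 5..8  -- padding (3B); 8..12  n_entries  (4B, 4-aligned); 12..16  size  (4B, 4-aligned); sizeof = 16, alignof = 4
0..4  mtime  (4B, 4-aligned)
4..17  offset  (13B, 1-aligned)
17..20  -- padding (3B)
20..24  crc  (4B, 4-aligned)
24..50  version  (26B, 2-aligned)
50..52  -- padding (2B)
52..68  attrs  (16B, 4-aligned)
68..72  -- padding (4B)
72..80  inode  (8B, 8-aligned)
sizeof = 80, alignof = 8
— Msg2 —
0..8  inode  (8B, 8-aligned)
8..24  attrs  (16B, 4-aligned)
24..28  mtime  (4B, 4-aligned)
28..32  crc  (4B, 4-aligned)
32..58  version  (26B, 2-aligned)
58..71  offset  (13B, 1-aligned)
71..72  -- tail padding (1B)
sizeof = 72, alignof = 8
80 − 72 = 8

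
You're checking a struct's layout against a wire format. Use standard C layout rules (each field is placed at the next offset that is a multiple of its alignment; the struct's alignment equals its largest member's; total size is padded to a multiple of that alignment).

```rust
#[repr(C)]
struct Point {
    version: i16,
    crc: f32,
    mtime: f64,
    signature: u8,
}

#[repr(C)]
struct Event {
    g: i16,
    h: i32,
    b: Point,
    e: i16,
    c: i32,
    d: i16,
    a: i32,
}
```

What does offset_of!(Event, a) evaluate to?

44

Point: @0: version [2B, align 2] → 2; +2 pad (align 4); @4: crc [4B, align 4] → 8; @8: mtime [8B, align 8] → 16; @16: signature [1B, align 1] → 17; +7 tail pad (align 8); size 24, align 8
@0: g [2B, align 2] → 2
+2 pad (align 4)
@4: h [4B, align 4] → 8
@8: b [24B, align 8] → 32
@32: e [2B, align 2] → 34
+2 pad (align 4)
@36: c [4B, align 4] → 40
@40: d [2B, align 2] → 42
+2 pad (align 4)
@44: a [4B, align 4] → 48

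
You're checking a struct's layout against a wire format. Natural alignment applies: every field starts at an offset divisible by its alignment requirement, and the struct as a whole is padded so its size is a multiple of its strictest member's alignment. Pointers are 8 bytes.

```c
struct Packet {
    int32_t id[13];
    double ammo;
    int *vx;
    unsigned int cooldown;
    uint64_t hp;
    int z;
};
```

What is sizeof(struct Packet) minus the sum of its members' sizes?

id at 0 (size 52, align 4) → ends 52
pad 4 to align 8 for ammo
ammo at 56 (size 8, align 8) → ends 64
vx at 64 (size 8, align 8) → ends 72
cooldown at 72 (size 4, align 4) → ends 76
pad 4 to align 8 for hp
hp at 80 (size 8, align 8) → ends 88
z at 88 (size 4, align 4) → ends 92
tail pad 4 to reach multiple of 8
total 96 bytes, alignment 8
data bytes 84, size 96 → padding 12

12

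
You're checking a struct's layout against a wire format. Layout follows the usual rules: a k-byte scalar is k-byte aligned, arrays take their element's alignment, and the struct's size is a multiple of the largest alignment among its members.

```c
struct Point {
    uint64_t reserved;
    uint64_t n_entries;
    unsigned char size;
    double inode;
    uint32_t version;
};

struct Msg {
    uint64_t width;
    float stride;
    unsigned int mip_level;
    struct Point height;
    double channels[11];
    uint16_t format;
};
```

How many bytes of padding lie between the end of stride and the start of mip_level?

0

Point: 0..8  reserved  (8B, 8-aligned); 8..16  n_entries  (8B, 8-aligned); 16..17  size  (1B, 1-aligned); 17..24  -- padding (7B); 24..32  inode  (8B, 8-aligned); 32..36  version  (4B, 4-aligned); 36..40  -- tail padding (4B); sizeof = 40, alignof = 8
0..8  width  (8B, 8-aligned)
8..12  stride  (4B, 4-aligned)
12..16  mip_level  (4B, 4-aligned)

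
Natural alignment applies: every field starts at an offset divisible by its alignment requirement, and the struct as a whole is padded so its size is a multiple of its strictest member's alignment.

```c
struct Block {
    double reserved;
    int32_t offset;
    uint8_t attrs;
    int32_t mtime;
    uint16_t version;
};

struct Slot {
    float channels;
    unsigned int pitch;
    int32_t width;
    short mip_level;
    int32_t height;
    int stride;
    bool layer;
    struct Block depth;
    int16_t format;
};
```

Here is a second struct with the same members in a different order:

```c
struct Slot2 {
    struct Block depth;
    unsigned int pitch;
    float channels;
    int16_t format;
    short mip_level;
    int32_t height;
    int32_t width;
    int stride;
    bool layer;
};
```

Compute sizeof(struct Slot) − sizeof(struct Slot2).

8

Block: 0..8  reserved  (8B, 8-aligned); 8..12  offset  (4B, 4-aligned); 12..13  attrs  (1B, 1-aligned); 13..16  -- padding (3B); 16..20  mtime  (4B, 4-aligned); 20..22  version  (2B, 2-aligned); 22..24  -- tail padding (2B); sizeof = 24, alignof = 8
0..4  channels  (4B, 4-aligned)
4..8  pitch  (4B, 4-aligned)
8..12  width  (4B, 4-aligned)
12..14  mip_level  (2B, 2-aligned)
14..16  -- padding (2B)
16..20  height  (4B, 4-aligned)
20..24  stride  (4B, 4-aligned)
24..25  layer  (1B, 1-aligned)
25..32  -- padding (7B)
32..56  depth  (24B, 8-aligned)
56..58  format  (2B, 2-aligned)
58..64  -- tail padding (6B)
sizeof = 64, alignof = 8
— Slot2 —
0..24  depth  (24B, 8-aligned)
24..28  pitch  (4B, 4-aligned)
28..32  channels  (4B, 4-aligned)
32..34  format  (2B, 2-aligned)
34..36  mip_level  (2B, 2-aligned)
36..40  height  (4B, 4-aligned)
40..44  width  (4B, 4-aligned)
44..48  stride  (4B, 4-aligned)
48..49  layer  (1B, 1-aligned)
49..56  -- tail padding (7B)
sizeof = 56, alignof = 8
64 − 56 = 8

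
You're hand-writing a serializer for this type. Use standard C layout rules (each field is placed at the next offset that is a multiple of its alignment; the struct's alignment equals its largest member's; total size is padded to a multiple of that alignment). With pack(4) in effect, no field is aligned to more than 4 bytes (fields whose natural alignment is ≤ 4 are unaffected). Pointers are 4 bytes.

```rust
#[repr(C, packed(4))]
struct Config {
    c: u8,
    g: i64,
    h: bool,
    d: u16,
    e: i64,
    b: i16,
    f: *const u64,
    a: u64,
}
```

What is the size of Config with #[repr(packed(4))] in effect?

40

0..1  c  (1B, 1-aligned)
1..4  -- padding (3B)
4..12  g  (8B, 4-aligned)
12..13  h  (1B, 1-aligned)
13..14  -- padding (1B)
14..16  d  (2B, 2-aligned)
16..24  e  (8B, 4-aligned)
24..26  b  (2B, 2-aligned)
26..28  -- padding (2B)
28..32  f  (4B, 4-aligned)
32..40  a  (8B, 4-aligned)
sizeof = 40, alignof = 4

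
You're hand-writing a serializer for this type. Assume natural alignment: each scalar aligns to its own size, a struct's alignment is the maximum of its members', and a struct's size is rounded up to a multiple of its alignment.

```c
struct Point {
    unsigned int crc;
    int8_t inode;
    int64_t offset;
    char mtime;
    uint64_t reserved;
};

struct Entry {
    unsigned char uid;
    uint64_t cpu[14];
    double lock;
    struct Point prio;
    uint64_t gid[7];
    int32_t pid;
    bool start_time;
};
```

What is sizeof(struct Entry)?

Point: crc at 0 (size 4, align 4) → ends 4; inode at 4 (size 1, align 1) → ends 5; pad 3 to align 8 for offset; offset at 8 (size 8, align 8) → ends 16; mtime at 16 (size 1, align 1) → ends 17; pad 7 to align 8 for reserved; reserved at 24 (size 8, align 8) → ends 32; total 32 bytes, alignment 8
uid at 0 (size 1, align 1) → ends 1
pad 7 to align 8 for cpu
cpu at 8 (size 112, align 8) → ends 120
lock at 120 (size 8, align 8) → ends 128
prio at 128 (size 32, align 8) → ends 160
gid at 160 (size 56, align 8) → ends 216
pid at 216 (size 4, align 4) → ends 220
start_time at 220 (size 1, align 1) → ends 221
tail pad 3 to reach multiple of 8
total 224 bytes, alignment 8

224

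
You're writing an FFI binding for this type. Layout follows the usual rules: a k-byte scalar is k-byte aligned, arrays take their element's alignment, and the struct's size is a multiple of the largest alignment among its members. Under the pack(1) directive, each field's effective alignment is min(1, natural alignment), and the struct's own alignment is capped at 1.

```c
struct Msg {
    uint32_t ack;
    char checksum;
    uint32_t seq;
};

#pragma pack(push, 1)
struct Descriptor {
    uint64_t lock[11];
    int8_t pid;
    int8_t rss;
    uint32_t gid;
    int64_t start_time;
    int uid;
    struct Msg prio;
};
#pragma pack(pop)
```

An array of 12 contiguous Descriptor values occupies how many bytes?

1416

Msg: 0..4  ack  (4B, 4-aligned); 4..5  checksum  (1B, 1-aligned); 5..8  -- padding (3B); 8..12  seq  (4B, 4-aligned); sizeof = 12, alignof = 4
0..88  lock  (88B, 1-aligned)
88..89  pid  (1B, 1-aligned)
89..90  rss  (1B, 1-aligned)
90..94  gid  (4B, 1-aligned)
94..102  start_time  (8B, 1-aligned)
102..106  uid  (4B, 1-aligned)
106..118  prio  (12B, 1-aligned)
sizeof = 118, alignof = 1
array of 12: 12 × 118 = 1416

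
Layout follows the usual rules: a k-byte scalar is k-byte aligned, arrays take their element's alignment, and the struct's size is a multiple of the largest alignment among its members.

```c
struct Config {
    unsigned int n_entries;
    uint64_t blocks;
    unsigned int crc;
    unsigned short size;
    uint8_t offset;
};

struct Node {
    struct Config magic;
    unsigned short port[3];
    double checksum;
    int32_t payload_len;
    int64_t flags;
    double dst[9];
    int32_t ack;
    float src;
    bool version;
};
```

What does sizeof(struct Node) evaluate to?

Config: n_entries at 0 (size 4, align 4) → ends 4; pad 4 to align 8 for blocks; blocks at 8 (size 8, align 8) → ends 16; crc at 16 (size 4, align 4) → ends 20; size at 20 (size 2, align 2) → ends 22; offset at 22 (size 1, align 1) → ends 23; tail pad 1 to reach multiple of 8; total 24 bytes, alignment 8
magic at 0 (size 24, align 8) → ends 24
port at 24 (size 6, align 2) → ends 30
pad 2 to align 8 for checksum
checksum at 32 (size 8, align 8) → ends 40
payload_len at 40 (size 4, align 4) → ends 44
pad 4 to align 8 for flags
flags at 48 (size 8, align 8) → ends 56
dst at 56 (size 72, align 8) → ends 128
ack at 128 (size 4, align 4) → ends 132
src at 132 (size 4, align 4) → ends 136
version at 136 (size 1, align 1) → ends 137
tail pad 7 to reach multiple of 8
total 144 bytes, alignment 8

144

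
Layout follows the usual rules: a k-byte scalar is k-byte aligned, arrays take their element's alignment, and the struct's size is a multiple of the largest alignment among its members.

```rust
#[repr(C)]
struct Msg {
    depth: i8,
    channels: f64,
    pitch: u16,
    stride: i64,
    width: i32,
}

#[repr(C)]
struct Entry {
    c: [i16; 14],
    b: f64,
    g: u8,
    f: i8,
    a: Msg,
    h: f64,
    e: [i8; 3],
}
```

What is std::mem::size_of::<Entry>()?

104 bytes

Msg: depth at 0 (size 1, align 1) → ends 1; pad 7 to align 8 for channels; channels at 8 (size 8, align 8) → ends 16; pitch at 16 (size 2, align 2) → ends 18; pad 6 to align 8 for stride; stride at 24 (size 8, align 8) → ends 32; width at 32 (size 4, align 4) → ends 36; tail pad 4 to reach multiple of 8; total 40 bytes, alignment 8
c at 0 (size 28, align 2) → ends 28
pad 4 to align 8 for b
b at 32 (size 8, align 8) → ends 40
g at 40 (size 1, align 1) → ends 41
f at 41 (size 1, align 1) → ends 42
pad 6 to align 8 for a
a at 48 (size 40, align 8) → ends 88
h at 88 (size 8, align 8) → ends 96
e at 96 (size 3, align 1) → ends 99
tail pad 5 to reach multiple of 8
total 104 bytes, alignment 8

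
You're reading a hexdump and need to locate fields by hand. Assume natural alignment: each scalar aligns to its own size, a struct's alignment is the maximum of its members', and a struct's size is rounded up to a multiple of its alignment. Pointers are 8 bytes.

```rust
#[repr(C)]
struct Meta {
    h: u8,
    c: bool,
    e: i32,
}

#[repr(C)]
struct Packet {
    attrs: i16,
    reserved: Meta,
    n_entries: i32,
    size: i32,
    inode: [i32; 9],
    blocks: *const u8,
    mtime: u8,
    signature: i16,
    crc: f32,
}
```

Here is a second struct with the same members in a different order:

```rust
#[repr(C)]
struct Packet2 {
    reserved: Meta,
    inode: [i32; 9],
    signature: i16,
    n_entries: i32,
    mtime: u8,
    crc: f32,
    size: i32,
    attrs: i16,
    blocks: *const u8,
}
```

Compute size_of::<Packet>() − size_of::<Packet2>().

-8

Meta: h at 0 (size 1, align 1) → ends 1; c at 1 (size 1, align 1) → ends 2; pad 2 to align 4 for e; e at 4 (size 4, align 4) → ends 8; total 8 bytes, alignment 4
attrs at 0 (size 2, align 2) → ends 2
pad 2 to align 4 for reserved
reserved at 4 (size 8, align 4) → ends 12
n_entries at 12 (size 4, align 4) → ends 16
size at 16 (size 4, align 4) → ends 20
inode at 20 (size 36, align 4) → ends 56
blocks at 56 (size 8, align 8) → ends 64
mtime at 64 (size 1, align 1) → ends 65
pad 1 to align 2 for signature
signature at 66 (size 2, align 2) → ends 68
crc at 68 (size 4, align 4) → ends 72
total 72 bytes, alignment 8
— Packet2 —
reserved at 0 (size 8, align 4) → ends 8
inode at 8 (size 36, align 4) → ends 44
signature at 44 (size 2, align 2) → ends 46
pad 2 to align 4 for n_entries
n_entries at 48 (size 4, align 4) → ends 52
mtime at 52 (size 1, align 1) → ends 53
pad 3 to align 4 for crc
crc at 56 (size 4, align 4) → ends 60
size at 60 (size 4, align 4) → ends 64
attrs at 64 (size 2, align 2) → ends 66
pad 6 to align 8 for blocks
blocks at 72 (size 8, align 8) → ends 80
total 80 bytes, alignment 8
72 − 80 = -8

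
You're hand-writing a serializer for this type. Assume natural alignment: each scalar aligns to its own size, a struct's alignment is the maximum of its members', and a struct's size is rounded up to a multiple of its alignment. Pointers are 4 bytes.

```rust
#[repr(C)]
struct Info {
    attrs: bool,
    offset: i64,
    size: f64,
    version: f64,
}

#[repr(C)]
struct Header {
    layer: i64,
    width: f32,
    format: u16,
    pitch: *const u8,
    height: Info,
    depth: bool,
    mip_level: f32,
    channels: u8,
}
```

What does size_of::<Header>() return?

Info: @0: attrs [1B, align 1] → 1; +7 pad (align 8); @8: offset [8B, align 8] → 16; @16: size [8B, align 8] → 24; @24: version [8B, align 8] → 32; size 32, align 8
@0: layer [8B, align 8] → 8
@8: width [4B, align 4] → 12
@12: format [2B, align 2] → 14
+2 pad (align 4)
@16: pitch [4B, align 4] → 20
+4 pad (align 8)
@24: height [32B, align 8] → 56
@56: depth [1B, align 1] → 57
+3 pad (align 4)
@60: mip_level [4B, align 4] → 64
@64: channels [1B, align 1] → 65
+7 tail pad (align 8)
size 72, align 8

72 bytes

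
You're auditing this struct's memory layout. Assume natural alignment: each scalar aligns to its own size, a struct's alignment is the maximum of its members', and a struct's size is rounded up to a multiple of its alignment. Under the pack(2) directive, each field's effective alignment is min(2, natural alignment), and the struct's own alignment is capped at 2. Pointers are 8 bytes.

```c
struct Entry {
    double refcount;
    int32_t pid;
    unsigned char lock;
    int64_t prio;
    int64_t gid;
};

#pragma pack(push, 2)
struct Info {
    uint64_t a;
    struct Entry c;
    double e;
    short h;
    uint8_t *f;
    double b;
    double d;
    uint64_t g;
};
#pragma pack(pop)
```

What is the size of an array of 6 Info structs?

Entry: refcount at 0 (size 8, align 8) → ends 8; pid at 8 (size 4, align 4) → ends 12; lock at 12 (size 1, align 1) → ends 13; pad 3 to align 8 for prio; prio at 16 (size 8, align 8) → ends 24; gid at 24 (size 8, align 8) → ends 32; total 32 bytes, alignment 8
a at 0 (size 8, align 2) → ends 8
c at 8 (size 32, align 2) → ends 40
e at 40 (size 8, align 2) → ends 48
h at 48 (size 2, align 2) → ends 50
f at 50 (size 8, align 2) → ends 58
b at 58 (size 8, align 2) → ends 66
d at 66 (size 8, align 2) → ends 74
g at 74 (size 8, align 2) → ends 82
total 82 bytes, alignment 2
array of 6: 6 × 82 = 492

492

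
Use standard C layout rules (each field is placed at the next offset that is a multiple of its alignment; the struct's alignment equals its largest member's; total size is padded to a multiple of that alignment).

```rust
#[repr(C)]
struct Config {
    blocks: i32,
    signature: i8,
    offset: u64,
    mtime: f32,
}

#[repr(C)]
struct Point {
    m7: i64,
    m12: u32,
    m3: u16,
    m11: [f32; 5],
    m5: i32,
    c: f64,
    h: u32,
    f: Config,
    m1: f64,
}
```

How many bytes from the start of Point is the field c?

40

Config: @0: blocks [4B, align 4] → 4; @4: signature [1B, align 1] → 5; +3 pad (align 8); @8: offset [8B, align 8] → 16; @16: mtime [4B, align 4] → 20; +4 tail pad (align 8); size 24, align 8
@0: m7 [8B, align 8] → 8
@8: m12 [4B, align 4] → 12
@12: m3 [2B, align 2] → 14
+2 pad (align 4)
@16: m11 [20B, align 4] → 36
@36: m5 [4B, align 4] → 40
@40: c [8B, align 8] → 48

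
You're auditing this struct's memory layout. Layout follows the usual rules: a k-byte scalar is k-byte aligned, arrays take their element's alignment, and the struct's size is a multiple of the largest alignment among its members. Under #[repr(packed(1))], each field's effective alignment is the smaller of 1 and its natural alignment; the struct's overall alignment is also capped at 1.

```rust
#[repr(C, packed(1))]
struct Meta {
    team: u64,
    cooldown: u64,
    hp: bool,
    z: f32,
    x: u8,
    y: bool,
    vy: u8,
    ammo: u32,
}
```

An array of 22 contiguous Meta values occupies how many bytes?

616

@0: team [8B, align 1] → 8
@8: cooldown [8B, align 1] → 16
@16: hp [1B, align 1] → 17
@17: z [4B, align 1] → 21
@21: x [1B, align 1] → 22
@22: y [1B, align 1] → 23
@23: vy [1B, align 1] → 24
@24: ammo [4B, align 1] → 28
size 28, align 1
array of 22: 22 × 28 = 616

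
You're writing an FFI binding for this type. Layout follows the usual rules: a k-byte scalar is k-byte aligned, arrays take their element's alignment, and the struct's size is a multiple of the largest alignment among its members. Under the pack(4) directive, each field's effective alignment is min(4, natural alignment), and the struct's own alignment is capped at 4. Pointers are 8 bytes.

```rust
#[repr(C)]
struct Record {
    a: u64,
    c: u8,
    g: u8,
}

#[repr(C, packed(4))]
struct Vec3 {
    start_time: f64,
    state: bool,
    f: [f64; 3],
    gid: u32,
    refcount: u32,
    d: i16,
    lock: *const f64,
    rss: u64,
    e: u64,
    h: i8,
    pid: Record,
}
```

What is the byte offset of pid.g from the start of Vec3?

Record: 0..8  a  (8B, 8-aligned); 8..9  c  (1B, 1-aligned); 9..10  g  (1B, 1-aligned); 10..16  -- tail padding (6B); sizeof = 16, alignof = 8
0..8  start_time  (8B, 4-aligned)
8..9  state  (1B, 1-aligned)
9..12  -- padding (3B)
12..36  f  (24B, 4-aligned)
36..40  gid  (4B, 4-aligned)
40..44  refcount  (4B, 4-aligned)
44..46  d  (2B, 2-aligned)
46..48  -- padding (2B)
48..56  lock  (8B, 4-aligned)
56..64  rss  (8B, 4-aligned)
64..72  e  (8B, 4-aligned)
72..73  h  (1B, 1-aligned)
73..76  -- padding (3B)
76..92  pid  (16B, 4-aligned)
within Record: g at 9
76 + 9 = 85

85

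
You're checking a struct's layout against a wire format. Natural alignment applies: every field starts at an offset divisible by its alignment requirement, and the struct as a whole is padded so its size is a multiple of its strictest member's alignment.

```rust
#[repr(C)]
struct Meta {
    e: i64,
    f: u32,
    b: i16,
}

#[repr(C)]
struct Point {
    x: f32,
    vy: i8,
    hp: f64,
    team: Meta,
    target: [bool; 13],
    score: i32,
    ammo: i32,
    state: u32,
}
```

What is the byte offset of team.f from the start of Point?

Meta: 0..8  e  (8B, 8-aligned); 8..12  f  (4B, 4-aligned); 12..14  b  (2B, 2-aligned); 14..16  -- tail padding (2B); sizeof = 16, alignof = 8
0..4  x  (4B, 4-aligned)
4..5  vy  (1B, 1-aligned)
5..8  -- padding (3B)
8..16  hp  (8B, 8-aligned)
16..32  team  (16B, 8-aligned)
within Meta: f at 8
16 + 8 = 24

24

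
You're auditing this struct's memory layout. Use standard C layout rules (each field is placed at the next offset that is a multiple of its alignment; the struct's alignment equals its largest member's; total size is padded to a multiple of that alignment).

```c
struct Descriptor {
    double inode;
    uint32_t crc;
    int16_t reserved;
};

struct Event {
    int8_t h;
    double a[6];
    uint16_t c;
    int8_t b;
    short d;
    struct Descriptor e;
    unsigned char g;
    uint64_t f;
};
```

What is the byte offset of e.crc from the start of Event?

72

Descriptor: 0..8  inode  (8B, 8-aligned); 8..12  crc  (4B, 4-aligned); 12..14  reserved  (2B, 2-aligned); 14..16  -- tail padding (2B); sizeof = 16, alignof = 8
0..1  h  (1B, 1-aligned)
1..8  -- padding (7B)
8..56  a  (48B, 8-aligned)
56..58  c  (2B, 2-aligned)
58..59  b  (1B, 1-aligned)
59..60  -- padding (1B)
60..62  d  (2B, 2-aligned)
62..64  -- padding (2B)
64..80  e  (16B, 8-aligned)
within Descriptor: crc at 8
64 + 8 = 72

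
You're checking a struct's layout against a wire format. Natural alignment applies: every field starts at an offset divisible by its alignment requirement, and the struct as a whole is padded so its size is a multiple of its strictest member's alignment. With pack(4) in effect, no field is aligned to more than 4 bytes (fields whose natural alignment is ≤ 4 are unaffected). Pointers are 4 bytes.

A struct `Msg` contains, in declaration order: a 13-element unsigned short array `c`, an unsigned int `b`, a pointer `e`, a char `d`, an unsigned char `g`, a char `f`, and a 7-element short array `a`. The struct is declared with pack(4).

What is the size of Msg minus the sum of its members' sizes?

c at 0 (size 26, align 2) → ends 26
pad 2 to align 4 for b
b at 28 (size 4, align 4) → ends 32
e at 32 (size 4, align 4) → ends 36
d at 36 (size 1, align 1) → ends 37
g at 37 (size 1, align 1) → ends 38
f at 38 (size 1, align 1) → ends 39
pad 1 to align 2 for a
a at 40 (size 14, align 2) → ends 54
tail pad 2 to reach multiple of 4
total 56 bytes, alignment 4
data bytes 51, size 56 → padding 5

5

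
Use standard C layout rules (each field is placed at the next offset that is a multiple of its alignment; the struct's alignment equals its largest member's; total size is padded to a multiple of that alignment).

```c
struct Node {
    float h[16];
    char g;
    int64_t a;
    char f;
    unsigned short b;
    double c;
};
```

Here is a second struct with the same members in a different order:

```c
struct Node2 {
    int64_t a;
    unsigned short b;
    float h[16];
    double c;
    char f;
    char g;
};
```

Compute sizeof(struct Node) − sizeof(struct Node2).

0

0..64  h  (64B, 4-aligned)
64..65  g  (1B, 1-aligned)
65..72  -- padding (7B)
72..80  a  (8B, 8-aligned)
80..81  f  (1B, 1-aligned)
81..82  -- padding (1B)
82..84  b  (2B, 2-aligned)
84..88  -- padding (4B)
88..96  c  (8B, 8-aligned)
sizeof = 96, alignof = 8
— Node2 —
0..8  a  (8B, 8-aligned)
8..10  b  (2B, 2-aligned)
10..12  -- padding (2B)
12..76  h  (64B, 4-aligned)
76..80  -- padding (4B)
80..88  c  (8B, 8-aligned)
88..89  f  (1B, 1-aligned)
89..90  g  (1B, 1-aligned)
90..96  -- tail padding (6B)
sizeof = 96, alignof = 8
96 − 96 = 0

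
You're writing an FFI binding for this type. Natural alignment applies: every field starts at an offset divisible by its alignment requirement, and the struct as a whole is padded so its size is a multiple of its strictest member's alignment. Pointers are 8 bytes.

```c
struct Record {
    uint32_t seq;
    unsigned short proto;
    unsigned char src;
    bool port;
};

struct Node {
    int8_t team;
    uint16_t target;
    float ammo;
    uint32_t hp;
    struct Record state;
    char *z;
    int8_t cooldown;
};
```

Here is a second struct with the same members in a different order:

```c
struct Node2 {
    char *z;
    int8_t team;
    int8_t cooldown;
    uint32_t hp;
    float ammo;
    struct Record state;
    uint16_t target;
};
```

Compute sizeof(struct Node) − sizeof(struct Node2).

Record: seq at 0 (size 4, align 4) → ends 4; proto at 4 (size 2, align 2) → ends 6; src at 6 (size 1, align 1) → ends 7; port at 7 (size 1, align 1) → ends 8; total 8 bytes, alignment 4
team at 0 (size 1, align 1) → ends 1
pad 1 to align 2 for target
target at 2 (size 2, align 2) → ends 4
ammo at 4 (size 4, align 4) → ends 8
hp at 8 (size 4, align 4) → ends 12
state at 12 (size 8, align 4) → ends 20
pad 4 to align 8 for z
z at 24 (size 8, align 8) → ends 32
cooldown at 32 (size 1, align 1) → ends 33
tail pad 7 to reach multiple of 8
total 40 bytes, alignment 8
— Node2 —
z at 0 (size 8, align 8) → ends 8
team at 8 (size 1, align 1) → ends 9
cooldown at 9 (size 1, align 1) → ends 10
pad 2 to align 4 for hp
hp at 12 (size 4, align 4) → ends 16
ammo at 16 (size 4, align 4) → ends 20
state at 20 (size 8, align 4) → ends 28
target at 28 (size 2, align 2) → ends 30
tail pad 2 to reach multiple of 8
total 32 bytes, alignment 8
40 − 32 = 8

8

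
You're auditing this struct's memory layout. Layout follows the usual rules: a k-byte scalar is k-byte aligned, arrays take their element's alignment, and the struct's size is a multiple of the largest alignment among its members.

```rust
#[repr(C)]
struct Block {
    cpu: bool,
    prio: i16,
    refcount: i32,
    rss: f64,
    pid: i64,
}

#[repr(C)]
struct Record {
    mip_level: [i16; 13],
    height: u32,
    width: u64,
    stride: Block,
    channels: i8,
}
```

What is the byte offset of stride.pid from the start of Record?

56

Block: cpu at 0 (size 1, align 1) → ends 1; pad 1 to align 2 for prio; prio at 2 (size 2, align 2) → ends 4; refcount at 4 (size 4, align 4) → ends 8; rss at 8 (size 8, align 8) → ends 16; pid at 16 (size 8, align 8) → ends 24; total 24 bytes, alignment 8
mip_level at 0 (size 26, align 2) → ends 26
pad 2 to align 4 for height
height at 28 (size 4, align 4) → ends 32
width at 32 (size 8, align 8) → ends 40
stride at 40 (size 24, align 8) → ends 64
within Block: pid at 16
40 + 16 = 56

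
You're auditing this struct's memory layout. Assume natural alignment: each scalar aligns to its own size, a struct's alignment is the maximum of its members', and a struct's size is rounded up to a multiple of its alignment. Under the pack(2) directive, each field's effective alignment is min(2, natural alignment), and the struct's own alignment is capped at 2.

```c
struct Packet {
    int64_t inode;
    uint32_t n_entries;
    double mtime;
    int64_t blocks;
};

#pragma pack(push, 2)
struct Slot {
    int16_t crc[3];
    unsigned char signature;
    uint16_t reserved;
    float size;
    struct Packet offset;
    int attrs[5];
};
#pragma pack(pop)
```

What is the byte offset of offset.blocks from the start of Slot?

38

Packet: @0: inode [8B, align 8] → 8; @8: n_entries [4B, align 4] → 12; +4 pad (align 8); @16: mtime [8B, align 8] → 24; @24: blocks [8B, align 8] → 32; size 32, align 8
@0: crc [6B, align 2] → 6
@6: signature [1B, align 1] → 7
+1 pad (align 2)
@8: reserved [2B, align 2] → 10
@10: size [4B, align 2] → 14
@14: offset [32B, align 2] → 46
within Packet: blocks at 24
14 + 24 = 38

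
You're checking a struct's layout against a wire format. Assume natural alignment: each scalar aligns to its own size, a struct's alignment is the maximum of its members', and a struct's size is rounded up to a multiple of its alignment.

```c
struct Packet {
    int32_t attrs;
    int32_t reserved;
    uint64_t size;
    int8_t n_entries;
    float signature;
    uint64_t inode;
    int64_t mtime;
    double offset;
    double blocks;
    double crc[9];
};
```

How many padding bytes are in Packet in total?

3

0..4  attrs  (4B, 4-aligned)
4..8  reserved  (4B, 4-aligned)
8..16  size  (8B, 8-aligned)
16..17  n_entries  (1B, 1-aligned)
17..20  -- padding (3B)
20..24  signature  (4B, 4-aligned)
24..32  inode  (8B, 8-aligned)
32..40  mtime  (8B, 8-aligned)
40..48  offset  (8B, 8-aligned)
48..56  blocks  (8B, 8-aligned)
56..128  crc  (72B, 8-aligned)
sizeof = 128, alignof = 8
data bytes 125, size 128 → padding 3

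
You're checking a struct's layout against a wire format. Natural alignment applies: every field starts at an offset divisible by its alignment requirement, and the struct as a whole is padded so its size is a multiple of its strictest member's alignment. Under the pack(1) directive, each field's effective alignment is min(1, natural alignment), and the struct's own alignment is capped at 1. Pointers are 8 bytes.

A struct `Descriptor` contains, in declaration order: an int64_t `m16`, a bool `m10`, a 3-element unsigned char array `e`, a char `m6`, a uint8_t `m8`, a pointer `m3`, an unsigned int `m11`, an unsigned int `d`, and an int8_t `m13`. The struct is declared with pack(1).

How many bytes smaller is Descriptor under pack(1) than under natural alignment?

natural layout:
  0..8  m16  (8B, 8-aligned)
  8..9  m10  (1B, 1-aligned)
  9..12  e  (3B, 1-aligned)
  12..13  m6  (1B, 1-aligned)
  13..14  m8  (1B, 1-aligned)
  14..16  -- padding (2B)
  16..24  m3  (8B, 8-aligned)
  24..28  m11  (4B, 4-aligned)
  28..32  d  (4B, 4-aligned)
  32..33  m13  (1B, 1-aligned)
  33..40  -- tail padding (7B)
  sizeof = 40, alignof = 8
packed(1) layout:
  0..8  m16  (8B, 1-aligned)
  8..9  m10  (1B, 1-aligned)
  9..12  e  (3B, 1-aligned)
  12..13  m6  (1B, 1-aligned)
  13..14  m8  (1B, 1-aligned)
  14..22  m3  (8B, 1-aligned)
  22..26  m11  (4B, 1-aligned)
  26..30  d  (4B, 1-aligned)
  30..31  m13  (1B, 1-aligned)
  sizeof = 31, alignof = 1
40 − 31 = 9

9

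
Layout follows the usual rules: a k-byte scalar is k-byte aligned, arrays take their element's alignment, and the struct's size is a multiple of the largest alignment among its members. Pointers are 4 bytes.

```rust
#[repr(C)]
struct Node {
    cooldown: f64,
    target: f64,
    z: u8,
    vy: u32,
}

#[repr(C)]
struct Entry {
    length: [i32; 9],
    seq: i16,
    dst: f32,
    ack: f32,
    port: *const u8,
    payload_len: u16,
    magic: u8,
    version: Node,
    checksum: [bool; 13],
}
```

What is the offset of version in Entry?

Node: @0: cooldown [8B, align 8] → 8; @8: target [8B, align 8] → 16; @16: z [1B, align 1] → 17; +3 pad (align 4); @20: vy [4B, align 4] → 24; size 24, align 8
@0: length [36B, align 4] → 36
@36: seq [2B, align 2] → 38
+2 pad (align 4)
@40: dst [4B, align 4] → 44
@44: ack [4B, align 4] → 48
@48: port [4B, align 4] → 52
@52: payload_len [2B, align 2] → 54
@54: magic [1B, align 1] → 55
+1 pad (align 8)
@56: version [24B, align 8] → 80

56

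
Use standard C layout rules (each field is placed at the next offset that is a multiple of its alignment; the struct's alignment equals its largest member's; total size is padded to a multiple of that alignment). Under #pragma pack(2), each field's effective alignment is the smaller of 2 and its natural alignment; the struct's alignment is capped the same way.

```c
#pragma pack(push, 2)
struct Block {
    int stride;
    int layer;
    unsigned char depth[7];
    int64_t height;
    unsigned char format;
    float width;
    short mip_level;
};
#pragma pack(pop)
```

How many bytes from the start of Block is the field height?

16

stride at 0 (size 4, align 2) → ends 4
layer at 4 (size 4, align 2) → ends 8
depth at 8 (size 7, align 1) → ends 15
pad 1 to align 2 for height
height at 16 (size 8, align 2) → ends 24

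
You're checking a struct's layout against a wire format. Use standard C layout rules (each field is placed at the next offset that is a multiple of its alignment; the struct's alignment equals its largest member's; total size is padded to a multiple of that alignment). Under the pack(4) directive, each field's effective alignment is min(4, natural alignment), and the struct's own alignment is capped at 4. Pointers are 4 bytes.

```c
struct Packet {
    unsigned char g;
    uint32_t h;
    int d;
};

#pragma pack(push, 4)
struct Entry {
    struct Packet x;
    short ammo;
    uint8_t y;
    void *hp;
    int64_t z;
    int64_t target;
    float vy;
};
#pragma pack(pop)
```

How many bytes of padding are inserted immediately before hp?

1

Packet: g at 0 (size 1, align 1) → ends 1; pad 3 to align 4 for h; h at 4 (size 4, align 4) → ends 8; d at 8 (size 4, align 4) → ends 12; total 12 bytes, alignment 4
x at 0 (size 12, align 4) → ends 12
ammo at 12 (size 2, align 2) → ends 14
y at 14 (size 1, align 1) → ends 15
pad 1 to align 4 for hp
hp at 16 (size 4, align 4) → ends 20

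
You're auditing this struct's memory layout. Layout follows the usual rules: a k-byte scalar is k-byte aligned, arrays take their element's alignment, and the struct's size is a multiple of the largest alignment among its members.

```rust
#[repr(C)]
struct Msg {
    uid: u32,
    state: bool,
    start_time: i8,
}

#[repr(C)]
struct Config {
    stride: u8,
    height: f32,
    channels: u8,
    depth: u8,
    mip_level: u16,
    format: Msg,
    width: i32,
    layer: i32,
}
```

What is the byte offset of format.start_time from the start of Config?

Msg: @0: uid [4B, align 4] → 4; @4: state [1B, align 1] → 5; @5: start_time [1B, align 1] → 6; +2 tail pad (align 4); size 8, align 4
@0: stride [1B, align 1] → 1
+3 pad (align 4)
@4: height [4B, align 4] → 8
@8: channels [1B, align 1] → 9
@9: depth [1B, align 1] → 10
@10: mip_level [2B, align 2] → 12
@12: format [8B, align 4] → 20
within Msg: start_time at 5
12 + 5 = 17

17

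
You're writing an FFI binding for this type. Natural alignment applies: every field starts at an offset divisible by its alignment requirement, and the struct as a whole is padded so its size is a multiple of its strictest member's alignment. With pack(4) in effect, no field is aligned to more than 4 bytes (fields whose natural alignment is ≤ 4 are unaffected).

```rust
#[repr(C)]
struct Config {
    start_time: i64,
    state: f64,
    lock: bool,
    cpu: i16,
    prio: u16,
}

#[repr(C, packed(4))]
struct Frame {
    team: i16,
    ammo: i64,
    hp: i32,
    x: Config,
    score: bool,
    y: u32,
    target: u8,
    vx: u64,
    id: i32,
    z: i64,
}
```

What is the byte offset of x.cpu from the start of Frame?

Config: @0: start_time [8B, align 8] → 8; @8: state [8B, align 8] → 16; @16: lock [1B, align 1] → 17; +1 pad (align 2); @18: cpu [2B, align 2] → 20; @20: prio [2B, align 2] → 22; +2 tail pad (align 8); size 24, align 8
@0: team [2B, align 2] → 2
+2 pad (align 4)
@4: ammo [8B, align 4] → 12
@12: hp [4B, align 4] → 16
@16: x [24B, align 4] → 40
within Config: cpu at 18
16 + 18 = 34

34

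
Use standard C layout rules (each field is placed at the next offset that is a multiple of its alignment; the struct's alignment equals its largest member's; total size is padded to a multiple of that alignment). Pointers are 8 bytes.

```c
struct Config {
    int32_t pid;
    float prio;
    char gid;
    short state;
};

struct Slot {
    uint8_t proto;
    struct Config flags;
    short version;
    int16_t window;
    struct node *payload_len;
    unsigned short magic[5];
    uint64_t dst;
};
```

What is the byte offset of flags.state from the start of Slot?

Config: @0: pid [4B, align 4] → 4; @4: prio [4B, align 4] → 8; @8: gid [1B, align 1] → 9; +1 pad (align 2); @10: state [2B, align 2] → 12; size 12, align 4
@0: proto [1B, align 1] → 1
+3 pad (align 4)
@4: flags [12B, align 4] → 16
within Config: state at 10
4 + 10 = 14

14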